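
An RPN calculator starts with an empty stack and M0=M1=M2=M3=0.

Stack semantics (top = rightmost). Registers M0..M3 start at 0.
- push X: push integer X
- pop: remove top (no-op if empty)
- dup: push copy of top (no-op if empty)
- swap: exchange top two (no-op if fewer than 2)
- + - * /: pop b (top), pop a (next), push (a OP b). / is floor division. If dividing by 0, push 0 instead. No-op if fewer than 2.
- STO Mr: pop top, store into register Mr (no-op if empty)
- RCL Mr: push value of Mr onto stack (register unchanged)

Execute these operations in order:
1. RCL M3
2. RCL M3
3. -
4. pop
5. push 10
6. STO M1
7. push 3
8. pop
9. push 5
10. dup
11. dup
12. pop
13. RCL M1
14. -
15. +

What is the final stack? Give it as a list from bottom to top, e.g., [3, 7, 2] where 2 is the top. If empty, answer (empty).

After op 1 (RCL M3): stack=[0] mem=[0,0,0,0]
After op 2 (RCL M3): stack=[0,0] mem=[0,0,0,0]
After op 3 (-): stack=[0] mem=[0,0,0,0]
After op 4 (pop): stack=[empty] mem=[0,0,0,0]
After op 5 (push 10): stack=[10] mem=[0,0,0,0]
After op 6 (STO M1): stack=[empty] mem=[0,10,0,0]
After op 7 (push 3): stack=[3] mem=[0,10,0,0]
After op 8 (pop): stack=[empty] mem=[0,10,0,0]
After op 9 (push 5): stack=[5] mem=[0,10,0,0]
After op 10 (dup): stack=[5,5] mem=[0,10,0,0]
After op 11 (dup): stack=[5,5,5] mem=[0,10,0,0]
After op 12 (pop): stack=[5,5] mem=[0,10,0,0]
After op 13 (RCL M1): stack=[5,5,10] mem=[0,10,0,0]
After op 14 (-): stack=[5,-5] mem=[0,10,0,0]
After op 15 (+): stack=[0] mem=[0,10,0,0]

Answer: [0]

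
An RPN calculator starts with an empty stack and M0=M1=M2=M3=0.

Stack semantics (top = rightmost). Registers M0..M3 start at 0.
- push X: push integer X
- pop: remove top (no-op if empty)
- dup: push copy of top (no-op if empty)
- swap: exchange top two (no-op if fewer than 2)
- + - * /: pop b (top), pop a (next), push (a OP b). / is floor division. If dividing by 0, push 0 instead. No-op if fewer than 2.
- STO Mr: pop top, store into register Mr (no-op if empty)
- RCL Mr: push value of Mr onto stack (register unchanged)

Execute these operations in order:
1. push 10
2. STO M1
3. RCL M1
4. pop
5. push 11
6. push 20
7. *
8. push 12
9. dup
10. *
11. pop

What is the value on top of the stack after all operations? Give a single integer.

After op 1 (push 10): stack=[10] mem=[0,0,0,0]
After op 2 (STO M1): stack=[empty] mem=[0,10,0,0]
After op 3 (RCL M1): stack=[10] mem=[0,10,0,0]
After op 4 (pop): stack=[empty] mem=[0,10,0,0]
After op 5 (push 11): stack=[11] mem=[0,10,0,0]
After op 6 (push 20): stack=[11,20] mem=[0,10,0,0]
After op 7 (*): stack=[220] mem=[0,10,0,0]
After op 8 (push 12): stack=[220,12] mem=[0,10,0,0]
After op 9 (dup): stack=[220,12,12] mem=[0,10,0,0]
After op 10 (*): stack=[220,144] mem=[0,10,0,0]
After op 11 (pop): stack=[220] mem=[0,10,0,0]

Answer: 220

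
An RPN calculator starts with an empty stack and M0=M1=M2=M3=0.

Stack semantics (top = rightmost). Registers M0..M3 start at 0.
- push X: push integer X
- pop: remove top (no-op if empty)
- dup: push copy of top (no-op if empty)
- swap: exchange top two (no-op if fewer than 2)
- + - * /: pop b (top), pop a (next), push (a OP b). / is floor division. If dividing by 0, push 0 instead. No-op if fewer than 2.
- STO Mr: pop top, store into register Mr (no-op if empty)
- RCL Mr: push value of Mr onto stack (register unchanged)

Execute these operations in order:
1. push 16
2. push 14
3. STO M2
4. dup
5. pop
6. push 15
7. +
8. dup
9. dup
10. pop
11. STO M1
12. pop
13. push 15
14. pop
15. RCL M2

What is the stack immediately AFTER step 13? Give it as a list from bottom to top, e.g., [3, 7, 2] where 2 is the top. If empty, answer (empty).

After op 1 (push 16): stack=[16] mem=[0,0,0,0]
After op 2 (push 14): stack=[16,14] mem=[0,0,0,0]
After op 3 (STO M2): stack=[16] mem=[0,0,14,0]
After op 4 (dup): stack=[16,16] mem=[0,0,14,0]
After op 5 (pop): stack=[16] mem=[0,0,14,0]
After op 6 (push 15): stack=[16,15] mem=[0,0,14,0]
After op 7 (+): stack=[31] mem=[0,0,14,0]
After op 8 (dup): stack=[31,31] mem=[0,0,14,0]
After op 9 (dup): stack=[31,31,31] mem=[0,0,14,0]
After op 10 (pop): stack=[31,31] mem=[0,0,14,0]
After op 11 (STO M1): stack=[31] mem=[0,31,14,0]
After op 12 (pop): stack=[empty] mem=[0,31,14,0]
After op 13 (push 15): stack=[15] mem=[0,31,14,0]

[15]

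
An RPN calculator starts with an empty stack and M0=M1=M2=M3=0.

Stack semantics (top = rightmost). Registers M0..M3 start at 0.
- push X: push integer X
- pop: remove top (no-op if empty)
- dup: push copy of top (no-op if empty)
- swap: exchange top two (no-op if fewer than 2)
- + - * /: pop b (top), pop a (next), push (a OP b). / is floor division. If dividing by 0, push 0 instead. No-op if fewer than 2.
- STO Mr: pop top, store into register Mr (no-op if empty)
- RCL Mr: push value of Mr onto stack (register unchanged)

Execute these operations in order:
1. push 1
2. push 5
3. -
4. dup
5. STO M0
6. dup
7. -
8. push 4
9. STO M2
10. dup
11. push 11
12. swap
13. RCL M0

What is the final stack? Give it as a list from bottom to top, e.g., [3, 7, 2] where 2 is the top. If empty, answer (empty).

After op 1 (push 1): stack=[1] mem=[0,0,0,0]
After op 2 (push 5): stack=[1,5] mem=[0,0,0,0]
After op 3 (-): stack=[-4] mem=[0,0,0,0]
After op 4 (dup): stack=[-4,-4] mem=[0,0,0,0]
After op 5 (STO M0): stack=[-4] mem=[-4,0,0,0]
After op 6 (dup): stack=[-4,-4] mem=[-4,0,0,0]
After op 7 (-): stack=[0] mem=[-4,0,0,0]
After op 8 (push 4): stack=[0,4] mem=[-4,0,0,0]
After op 9 (STO M2): stack=[0] mem=[-4,0,4,0]
After op 10 (dup): stack=[0,0] mem=[-4,0,4,0]
After op 11 (push 11): stack=[0,0,11] mem=[-4,0,4,0]
After op 12 (swap): stack=[0,11,0] mem=[-4,0,4,0]
After op 13 (RCL M0): stack=[0,11,0,-4] mem=[-4,0,4,0]

Answer: [0, 11, 0, -4]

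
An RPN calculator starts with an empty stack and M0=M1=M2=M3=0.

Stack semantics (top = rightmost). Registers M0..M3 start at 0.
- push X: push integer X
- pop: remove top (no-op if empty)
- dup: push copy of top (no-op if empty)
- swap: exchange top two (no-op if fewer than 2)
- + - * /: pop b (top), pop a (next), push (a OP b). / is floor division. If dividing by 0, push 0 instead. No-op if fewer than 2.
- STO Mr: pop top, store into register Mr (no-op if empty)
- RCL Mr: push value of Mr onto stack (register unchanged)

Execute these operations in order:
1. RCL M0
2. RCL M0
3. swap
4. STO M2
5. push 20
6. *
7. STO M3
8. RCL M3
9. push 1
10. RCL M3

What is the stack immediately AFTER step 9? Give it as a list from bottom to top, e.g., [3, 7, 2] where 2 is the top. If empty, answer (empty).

After op 1 (RCL M0): stack=[0] mem=[0,0,0,0]
After op 2 (RCL M0): stack=[0,0] mem=[0,0,0,0]
After op 3 (swap): stack=[0,0] mem=[0,0,0,0]
After op 4 (STO M2): stack=[0] mem=[0,0,0,0]
After op 5 (push 20): stack=[0,20] mem=[0,0,0,0]
After op 6 (*): stack=[0] mem=[0,0,0,0]
After op 7 (STO M3): stack=[empty] mem=[0,0,0,0]
After op 8 (RCL M3): stack=[0] mem=[0,0,0,0]
After op 9 (push 1): stack=[0,1] mem=[0,0,0,0]

[0, 1]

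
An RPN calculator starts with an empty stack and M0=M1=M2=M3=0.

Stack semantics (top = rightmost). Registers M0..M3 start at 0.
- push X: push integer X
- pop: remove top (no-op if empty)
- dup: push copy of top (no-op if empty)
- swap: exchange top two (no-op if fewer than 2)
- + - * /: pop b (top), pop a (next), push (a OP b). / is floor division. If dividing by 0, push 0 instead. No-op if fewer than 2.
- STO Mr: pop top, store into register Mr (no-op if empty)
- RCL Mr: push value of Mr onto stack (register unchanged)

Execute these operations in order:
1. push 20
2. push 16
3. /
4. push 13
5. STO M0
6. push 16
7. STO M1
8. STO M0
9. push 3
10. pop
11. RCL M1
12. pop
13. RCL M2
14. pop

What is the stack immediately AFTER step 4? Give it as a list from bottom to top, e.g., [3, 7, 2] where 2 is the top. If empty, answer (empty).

After op 1 (push 20): stack=[20] mem=[0,0,0,0]
After op 2 (push 16): stack=[20,16] mem=[0,0,0,0]
After op 3 (/): stack=[1] mem=[0,0,0,0]
After op 4 (push 13): stack=[1,13] mem=[0,0,0,0]

[1, 13]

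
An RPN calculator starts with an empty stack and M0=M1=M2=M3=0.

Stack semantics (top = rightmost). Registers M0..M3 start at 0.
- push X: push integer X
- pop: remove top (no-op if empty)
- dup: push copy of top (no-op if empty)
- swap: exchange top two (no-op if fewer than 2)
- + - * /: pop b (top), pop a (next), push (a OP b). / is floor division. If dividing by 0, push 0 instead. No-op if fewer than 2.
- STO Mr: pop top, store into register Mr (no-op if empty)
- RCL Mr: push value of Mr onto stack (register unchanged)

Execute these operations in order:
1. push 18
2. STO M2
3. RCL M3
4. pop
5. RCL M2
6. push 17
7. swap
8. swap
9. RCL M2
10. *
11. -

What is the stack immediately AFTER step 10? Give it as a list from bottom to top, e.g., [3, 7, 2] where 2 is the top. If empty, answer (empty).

After op 1 (push 18): stack=[18] mem=[0,0,0,0]
After op 2 (STO M2): stack=[empty] mem=[0,0,18,0]
After op 3 (RCL M3): stack=[0] mem=[0,0,18,0]
After op 4 (pop): stack=[empty] mem=[0,0,18,0]
After op 5 (RCL M2): stack=[18] mem=[0,0,18,0]
After op 6 (push 17): stack=[18,17] mem=[0,0,18,0]
After op 7 (swap): stack=[17,18] mem=[0,0,18,0]
After op 8 (swap): stack=[18,17] mem=[0,0,18,0]
After op 9 (RCL M2): stack=[18,17,18] mem=[0,0,18,0]
After op 10 (*): stack=[18,306] mem=[0,0,18,0]

[18, 306]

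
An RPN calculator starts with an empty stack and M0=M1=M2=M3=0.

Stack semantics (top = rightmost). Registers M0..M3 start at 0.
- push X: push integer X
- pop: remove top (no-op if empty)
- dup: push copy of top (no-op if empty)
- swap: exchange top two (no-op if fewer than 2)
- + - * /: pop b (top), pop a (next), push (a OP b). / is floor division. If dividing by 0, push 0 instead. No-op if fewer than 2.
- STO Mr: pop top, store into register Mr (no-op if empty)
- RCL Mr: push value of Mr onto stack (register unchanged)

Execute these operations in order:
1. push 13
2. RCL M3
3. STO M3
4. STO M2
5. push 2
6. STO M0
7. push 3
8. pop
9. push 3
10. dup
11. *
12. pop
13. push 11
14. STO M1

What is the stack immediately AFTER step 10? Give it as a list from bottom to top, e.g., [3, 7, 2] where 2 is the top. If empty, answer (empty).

After op 1 (push 13): stack=[13] mem=[0,0,0,0]
After op 2 (RCL M3): stack=[13,0] mem=[0,0,0,0]
After op 3 (STO M3): stack=[13] mem=[0,0,0,0]
After op 4 (STO M2): stack=[empty] mem=[0,0,13,0]
After op 5 (push 2): stack=[2] mem=[0,0,13,0]
After op 6 (STO M0): stack=[empty] mem=[2,0,13,0]
After op 7 (push 3): stack=[3] mem=[2,0,13,0]
After op 8 (pop): stack=[empty] mem=[2,0,13,0]
After op 9 (push 3): stack=[3] mem=[2,0,13,0]
After op 10 (dup): stack=[3,3] mem=[2,0,13,0]

[3, 3]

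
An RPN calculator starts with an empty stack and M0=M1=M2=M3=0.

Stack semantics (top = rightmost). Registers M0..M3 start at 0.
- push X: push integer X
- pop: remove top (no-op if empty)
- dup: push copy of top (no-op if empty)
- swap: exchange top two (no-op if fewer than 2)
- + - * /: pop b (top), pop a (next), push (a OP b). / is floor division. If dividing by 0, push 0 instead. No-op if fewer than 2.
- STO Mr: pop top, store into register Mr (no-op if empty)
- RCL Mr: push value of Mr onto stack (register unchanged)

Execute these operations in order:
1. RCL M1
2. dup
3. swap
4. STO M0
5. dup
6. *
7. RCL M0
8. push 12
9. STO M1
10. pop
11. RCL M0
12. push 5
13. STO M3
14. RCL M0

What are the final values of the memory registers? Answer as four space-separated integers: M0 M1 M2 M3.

Answer: 0 12 0 5

Derivation:
After op 1 (RCL M1): stack=[0] mem=[0,0,0,0]
After op 2 (dup): stack=[0,0] mem=[0,0,0,0]
After op 3 (swap): stack=[0,0] mem=[0,0,0,0]
After op 4 (STO M0): stack=[0] mem=[0,0,0,0]
After op 5 (dup): stack=[0,0] mem=[0,0,0,0]
After op 6 (*): stack=[0] mem=[0,0,0,0]
After op 7 (RCL M0): stack=[0,0] mem=[0,0,0,0]
After op 8 (push 12): stack=[0,0,12] mem=[0,0,0,0]
After op 9 (STO M1): stack=[0,0] mem=[0,12,0,0]
After op 10 (pop): stack=[0] mem=[0,12,0,0]
After op 11 (RCL M0): stack=[0,0] mem=[0,12,0,0]
After op 12 (push 5): stack=[0,0,5] mem=[0,12,0,0]
After op 13 (STO M3): stack=[0,0] mem=[0,12,0,5]
After op 14 (RCL M0): stack=[0,0,0] mem=[0,12,0,5]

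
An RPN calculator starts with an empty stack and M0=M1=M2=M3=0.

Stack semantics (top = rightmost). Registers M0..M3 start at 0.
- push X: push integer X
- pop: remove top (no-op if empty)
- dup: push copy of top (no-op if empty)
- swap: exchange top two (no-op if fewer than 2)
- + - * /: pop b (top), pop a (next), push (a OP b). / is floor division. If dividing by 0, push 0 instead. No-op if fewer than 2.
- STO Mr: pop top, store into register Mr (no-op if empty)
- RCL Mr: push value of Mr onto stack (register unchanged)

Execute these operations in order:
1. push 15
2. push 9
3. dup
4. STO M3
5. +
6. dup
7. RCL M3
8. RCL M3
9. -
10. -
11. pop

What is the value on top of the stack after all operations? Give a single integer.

Answer: 24

Derivation:
After op 1 (push 15): stack=[15] mem=[0,0,0,0]
After op 2 (push 9): stack=[15,9] mem=[0,0,0,0]
After op 3 (dup): stack=[15,9,9] mem=[0,0,0,0]
After op 4 (STO M3): stack=[15,9] mem=[0,0,0,9]
After op 5 (+): stack=[24] mem=[0,0,0,9]
After op 6 (dup): stack=[24,24] mem=[0,0,0,9]
After op 7 (RCL M3): stack=[24,24,9] mem=[0,0,0,9]
After op 8 (RCL M3): stack=[24,24,9,9] mem=[0,0,0,9]
After op 9 (-): stack=[24,24,0] mem=[0,0,0,9]
After op 10 (-): stack=[24,24] mem=[0,0,0,9]
After op 11 (pop): stack=[24] mem=[0,0,0,9]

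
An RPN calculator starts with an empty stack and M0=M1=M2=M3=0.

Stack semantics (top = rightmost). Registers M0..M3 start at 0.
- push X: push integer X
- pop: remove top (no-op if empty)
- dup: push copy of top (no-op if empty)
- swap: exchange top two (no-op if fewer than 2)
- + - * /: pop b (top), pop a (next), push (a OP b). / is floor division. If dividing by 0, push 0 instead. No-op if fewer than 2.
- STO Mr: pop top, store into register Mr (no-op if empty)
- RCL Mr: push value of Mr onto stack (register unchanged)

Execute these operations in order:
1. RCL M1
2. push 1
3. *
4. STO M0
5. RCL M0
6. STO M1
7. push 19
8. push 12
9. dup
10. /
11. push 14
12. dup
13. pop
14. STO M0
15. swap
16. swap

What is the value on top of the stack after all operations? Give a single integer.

Answer: 1

Derivation:
After op 1 (RCL M1): stack=[0] mem=[0,0,0,0]
After op 2 (push 1): stack=[0,1] mem=[0,0,0,0]
After op 3 (*): stack=[0] mem=[0,0,0,0]
After op 4 (STO M0): stack=[empty] mem=[0,0,0,0]
After op 5 (RCL M0): stack=[0] mem=[0,0,0,0]
After op 6 (STO M1): stack=[empty] mem=[0,0,0,0]
After op 7 (push 19): stack=[19] mem=[0,0,0,0]
After op 8 (push 12): stack=[19,12] mem=[0,0,0,0]
After op 9 (dup): stack=[19,12,12] mem=[0,0,0,0]
After op 10 (/): stack=[19,1] mem=[0,0,0,0]
After op 11 (push 14): stack=[19,1,14] mem=[0,0,0,0]
After op 12 (dup): stack=[19,1,14,14] mem=[0,0,0,0]
After op 13 (pop): stack=[19,1,14] mem=[0,0,0,0]
After op 14 (STO M0): stack=[19,1] mem=[14,0,0,0]
After op 15 (swap): stack=[1,19] mem=[14,0,0,0]
After op 16 (swap): stack=[19,1] mem=[14,0,0,0]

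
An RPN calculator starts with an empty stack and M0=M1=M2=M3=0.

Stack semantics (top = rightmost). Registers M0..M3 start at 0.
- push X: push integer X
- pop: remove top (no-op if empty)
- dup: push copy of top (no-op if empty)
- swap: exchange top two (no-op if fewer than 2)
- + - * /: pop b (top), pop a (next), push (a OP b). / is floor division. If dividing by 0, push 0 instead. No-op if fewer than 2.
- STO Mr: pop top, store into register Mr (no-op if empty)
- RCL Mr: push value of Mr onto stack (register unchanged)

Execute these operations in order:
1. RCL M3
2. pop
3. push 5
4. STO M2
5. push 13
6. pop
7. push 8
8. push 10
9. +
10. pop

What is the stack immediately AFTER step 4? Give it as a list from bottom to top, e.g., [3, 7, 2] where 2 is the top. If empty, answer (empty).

After op 1 (RCL M3): stack=[0] mem=[0,0,0,0]
After op 2 (pop): stack=[empty] mem=[0,0,0,0]
After op 3 (push 5): stack=[5] mem=[0,0,0,0]
After op 4 (STO M2): stack=[empty] mem=[0,0,5,0]

(empty)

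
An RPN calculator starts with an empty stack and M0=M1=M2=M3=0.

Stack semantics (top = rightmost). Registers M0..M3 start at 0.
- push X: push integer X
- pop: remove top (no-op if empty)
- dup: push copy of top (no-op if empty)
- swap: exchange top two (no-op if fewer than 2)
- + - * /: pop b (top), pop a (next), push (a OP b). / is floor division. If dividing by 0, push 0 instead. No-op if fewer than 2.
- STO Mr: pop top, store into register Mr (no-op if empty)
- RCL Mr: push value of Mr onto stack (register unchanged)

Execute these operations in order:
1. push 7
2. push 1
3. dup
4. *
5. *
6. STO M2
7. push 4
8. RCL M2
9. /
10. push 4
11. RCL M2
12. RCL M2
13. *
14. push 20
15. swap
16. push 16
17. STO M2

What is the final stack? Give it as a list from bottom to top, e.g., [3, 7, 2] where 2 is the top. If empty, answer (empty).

After op 1 (push 7): stack=[7] mem=[0,0,0,0]
After op 2 (push 1): stack=[7,1] mem=[0,0,0,0]
After op 3 (dup): stack=[7,1,1] mem=[0,0,0,0]
After op 4 (*): stack=[7,1] mem=[0,0,0,0]
After op 5 (*): stack=[7] mem=[0,0,0,0]
After op 6 (STO M2): stack=[empty] mem=[0,0,7,0]
After op 7 (push 4): stack=[4] mem=[0,0,7,0]
After op 8 (RCL M2): stack=[4,7] mem=[0,0,7,0]
After op 9 (/): stack=[0] mem=[0,0,7,0]
After op 10 (push 4): stack=[0,4] mem=[0,0,7,0]
After op 11 (RCL M2): stack=[0,4,7] mem=[0,0,7,0]
After op 12 (RCL M2): stack=[0,4,7,7] mem=[0,0,7,0]
After op 13 (*): stack=[0,4,49] mem=[0,0,7,0]
After op 14 (push 20): stack=[0,4,49,20] mem=[0,0,7,0]
After op 15 (swap): stack=[0,4,20,49] mem=[0,0,7,0]
After op 16 (push 16): stack=[0,4,20,49,16] mem=[0,0,7,0]
After op 17 (STO M2): stack=[0,4,20,49] mem=[0,0,16,0]

Answer: [0, 4, 20, 49]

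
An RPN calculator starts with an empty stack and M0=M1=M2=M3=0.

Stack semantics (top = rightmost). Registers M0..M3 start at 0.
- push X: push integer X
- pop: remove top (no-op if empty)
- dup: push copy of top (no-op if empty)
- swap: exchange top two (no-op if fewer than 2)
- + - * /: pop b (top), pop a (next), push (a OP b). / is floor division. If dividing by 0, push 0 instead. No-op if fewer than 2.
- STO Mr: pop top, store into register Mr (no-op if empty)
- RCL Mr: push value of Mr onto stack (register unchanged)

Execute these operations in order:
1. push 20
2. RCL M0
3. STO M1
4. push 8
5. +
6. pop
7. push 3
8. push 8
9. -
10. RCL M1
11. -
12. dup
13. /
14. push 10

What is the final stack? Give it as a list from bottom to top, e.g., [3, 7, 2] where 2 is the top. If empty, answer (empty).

After op 1 (push 20): stack=[20] mem=[0,0,0,0]
After op 2 (RCL M0): stack=[20,0] mem=[0,0,0,0]
After op 3 (STO M1): stack=[20] mem=[0,0,0,0]
After op 4 (push 8): stack=[20,8] mem=[0,0,0,0]
After op 5 (+): stack=[28] mem=[0,0,0,0]
After op 6 (pop): stack=[empty] mem=[0,0,0,0]
After op 7 (push 3): stack=[3] mem=[0,0,0,0]
After op 8 (push 8): stack=[3,8] mem=[0,0,0,0]
After op 9 (-): stack=[-5] mem=[0,0,0,0]
After op 10 (RCL M1): stack=[-5,0] mem=[0,0,0,0]
After op 11 (-): stack=[-5] mem=[0,0,0,0]
After op 12 (dup): stack=[-5,-5] mem=[0,0,0,0]
After op 13 (/): stack=[1] mem=[0,0,0,0]
After op 14 (push 10): stack=[1,10] mem=[0,0,0,0]

Answer: [1, 10]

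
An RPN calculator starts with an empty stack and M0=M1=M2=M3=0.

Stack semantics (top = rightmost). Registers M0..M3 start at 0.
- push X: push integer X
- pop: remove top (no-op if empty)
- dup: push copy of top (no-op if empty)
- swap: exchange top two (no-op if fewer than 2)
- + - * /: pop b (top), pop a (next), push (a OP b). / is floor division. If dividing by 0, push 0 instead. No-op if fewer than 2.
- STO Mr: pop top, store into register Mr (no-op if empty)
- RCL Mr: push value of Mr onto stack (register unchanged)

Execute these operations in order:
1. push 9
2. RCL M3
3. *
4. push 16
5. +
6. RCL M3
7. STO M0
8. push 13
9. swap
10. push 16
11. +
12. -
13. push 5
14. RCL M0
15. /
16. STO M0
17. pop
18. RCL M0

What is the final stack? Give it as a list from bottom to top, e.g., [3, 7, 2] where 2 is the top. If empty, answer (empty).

Answer: [0]

Derivation:
After op 1 (push 9): stack=[9] mem=[0,0,0,0]
After op 2 (RCL M3): stack=[9,0] mem=[0,0,0,0]
After op 3 (*): stack=[0] mem=[0,0,0,0]
After op 4 (push 16): stack=[0,16] mem=[0,0,0,0]
After op 5 (+): stack=[16] mem=[0,0,0,0]
After op 6 (RCL M3): stack=[16,0] mem=[0,0,0,0]
After op 7 (STO M0): stack=[16] mem=[0,0,0,0]
After op 8 (push 13): stack=[16,13] mem=[0,0,0,0]
After op 9 (swap): stack=[13,16] mem=[0,0,0,0]
After op 10 (push 16): stack=[13,16,16] mem=[0,0,0,0]
After op 11 (+): stack=[13,32] mem=[0,0,0,0]
After op 12 (-): stack=[-19] mem=[0,0,0,0]
After op 13 (push 5): stack=[-19,5] mem=[0,0,0,0]
After op 14 (RCL M0): stack=[-19,5,0] mem=[0,0,0,0]
After op 15 (/): stack=[-19,0] mem=[0,0,0,0]
After op 16 (STO M0): stack=[-19] mem=[0,0,0,0]
After op 17 (pop): stack=[empty] mem=[0,0,0,0]
After op 18 (RCL M0): stack=[0] mem=[0,0,0,0]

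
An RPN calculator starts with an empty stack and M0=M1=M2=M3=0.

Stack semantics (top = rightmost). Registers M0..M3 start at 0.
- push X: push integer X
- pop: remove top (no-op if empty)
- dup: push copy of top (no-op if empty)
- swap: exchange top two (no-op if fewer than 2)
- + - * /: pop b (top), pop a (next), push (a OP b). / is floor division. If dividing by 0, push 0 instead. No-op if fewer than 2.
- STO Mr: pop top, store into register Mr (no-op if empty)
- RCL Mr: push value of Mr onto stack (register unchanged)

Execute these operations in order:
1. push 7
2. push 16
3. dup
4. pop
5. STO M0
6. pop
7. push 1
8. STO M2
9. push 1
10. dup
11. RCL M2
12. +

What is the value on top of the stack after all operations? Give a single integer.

Answer: 2

Derivation:
After op 1 (push 7): stack=[7] mem=[0,0,0,0]
After op 2 (push 16): stack=[7,16] mem=[0,0,0,0]
After op 3 (dup): stack=[7,16,16] mem=[0,0,0,0]
After op 4 (pop): stack=[7,16] mem=[0,0,0,0]
After op 5 (STO M0): stack=[7] mem=[16,0,0,0]
After op 6 (pop): stack=[empty] mem=[16,0,0,0]
After op 7 (push 1): stack=[1] mem=[16,0,0,0]
After op 8 (STO M2): stack=[empty] mem=[16,0,1,0]
After op 9 (push 1): stack=[1] mem=[16,0,1,0]
After op 10 (dup): stack=[1,1] mem=[16,0,1,0]
After op 11 (RCL M2): stack=[1,1,1] mem=[16,0,1,0]
After op 12 (+): stack=[1,2] mem=[16,0,1,0]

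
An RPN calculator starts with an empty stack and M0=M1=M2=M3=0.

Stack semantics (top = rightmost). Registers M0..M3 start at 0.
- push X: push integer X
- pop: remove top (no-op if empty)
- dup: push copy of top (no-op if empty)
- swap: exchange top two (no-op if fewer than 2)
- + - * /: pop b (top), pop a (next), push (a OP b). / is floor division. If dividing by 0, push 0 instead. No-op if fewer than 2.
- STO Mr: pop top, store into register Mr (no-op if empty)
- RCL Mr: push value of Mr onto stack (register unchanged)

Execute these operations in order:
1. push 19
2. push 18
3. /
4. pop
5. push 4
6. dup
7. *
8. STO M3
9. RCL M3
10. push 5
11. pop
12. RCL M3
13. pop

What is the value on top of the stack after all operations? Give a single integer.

Answer: 16

Derivation:
After op 1 (push 19): stack=[19] mem=[0,0,0,0]
After op 2 (push 18): stack=[19,18] mem=[0,0,0,0]
After op 3 (/): stack=[1] mem=[0,0,0,0]
After op 4 (pop): stack=[empty] mem=[0,0,0,0]
After op 5 (push 4): stack=[4] mem=[0,0,0,0]
After op 6 (dup): stack=[4,4] mem=[0,0,0,0]
After op 7 (*): stack=[16] mem=[0,0,0,0]
After op 8 (STO M3): stack=[empty] mem=[0,0,0,16]
After op 9 (RCL M3): stack=[16] mem=[0,0,0,16]
After op 10 (push 5): stack=[16,5] mem=[0,0,0,16]
After op 11 (pop): stack=[16] mem=[0,0,0,16]
After op 12 (RCL M3): stack=[16,16] mem=[0,0,0,16]
After op 13 (pop): stack=[16] mem=[0,0,0,16]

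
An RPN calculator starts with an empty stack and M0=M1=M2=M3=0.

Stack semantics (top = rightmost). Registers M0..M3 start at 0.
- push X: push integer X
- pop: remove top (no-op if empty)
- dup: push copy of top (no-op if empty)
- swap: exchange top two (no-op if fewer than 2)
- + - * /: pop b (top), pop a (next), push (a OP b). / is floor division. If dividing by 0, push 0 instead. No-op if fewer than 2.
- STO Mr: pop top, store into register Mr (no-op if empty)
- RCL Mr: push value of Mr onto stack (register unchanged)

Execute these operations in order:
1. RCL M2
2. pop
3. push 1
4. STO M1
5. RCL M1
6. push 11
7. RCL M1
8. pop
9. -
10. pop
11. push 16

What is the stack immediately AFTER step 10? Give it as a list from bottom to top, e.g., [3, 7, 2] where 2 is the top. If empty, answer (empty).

After op 1 (RCL M2): stack=[0] mem=[0,0,0,0]
After op 2 (pop): stack=[empty] mem=[0,0,0,0]
After op 3 (push 1): stack=[1] mem=[0,0,0,0]
After op 4 (STO M1): stack=[empty] mem=[0,1,0,0]
After op 5 (RCL M1): stack=[1] mem=[0,1,0,0]
After op 6 (push 11): stack=[1,11] mem=[0,1,0,0]
After op 7 (RCL M1): stack=[1,11,1] mem=[0,1,0,0]
After op 8 (pop): stack=[1,11] mem=[0,1,0,0]
After op 9 (-): stack=[-10] mem=[0,1,0,0]
After op 10 (pop): stack=[empty] mem=[0,1,0,0]

(empty)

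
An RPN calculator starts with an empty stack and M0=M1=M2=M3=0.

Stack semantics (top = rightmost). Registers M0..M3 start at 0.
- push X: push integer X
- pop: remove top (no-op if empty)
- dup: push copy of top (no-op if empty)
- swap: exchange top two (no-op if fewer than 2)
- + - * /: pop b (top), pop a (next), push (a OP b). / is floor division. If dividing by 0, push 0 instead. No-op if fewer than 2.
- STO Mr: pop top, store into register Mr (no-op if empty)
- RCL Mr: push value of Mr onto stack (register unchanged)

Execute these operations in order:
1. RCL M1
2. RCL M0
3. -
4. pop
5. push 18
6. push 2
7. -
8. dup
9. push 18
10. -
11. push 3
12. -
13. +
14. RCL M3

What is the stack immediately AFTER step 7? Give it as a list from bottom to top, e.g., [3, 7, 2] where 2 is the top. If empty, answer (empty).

After op 1 (RCL M1): stack=[0] mem=[0,0,0,0]
After op 2 (RCL M0): stack=[0,0] mem=[0,0,0,0]
After op 3 (-): stack=[0] mem=[0,0,0,0]
After op 4 (pop): stack=[empty] mem=[0,0,0,0]
After op 5 (push 18): stack=[18] mem=[0,0,0,0]
After op 6 (push 2): stack=[18,2] mem=[0,0,0,0]
After op 7 (-): stack=[16] mem=[0,0,0,0]

[16]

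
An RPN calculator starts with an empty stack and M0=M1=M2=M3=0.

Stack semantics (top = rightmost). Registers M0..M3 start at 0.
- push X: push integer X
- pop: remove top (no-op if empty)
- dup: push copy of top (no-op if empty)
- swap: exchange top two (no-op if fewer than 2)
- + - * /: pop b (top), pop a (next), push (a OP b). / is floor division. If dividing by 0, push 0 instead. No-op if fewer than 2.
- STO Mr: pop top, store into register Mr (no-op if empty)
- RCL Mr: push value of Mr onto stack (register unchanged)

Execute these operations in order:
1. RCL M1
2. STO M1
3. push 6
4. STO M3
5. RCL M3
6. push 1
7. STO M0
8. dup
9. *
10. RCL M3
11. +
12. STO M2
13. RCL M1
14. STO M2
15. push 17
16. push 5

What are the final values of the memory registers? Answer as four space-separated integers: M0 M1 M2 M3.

After op 1 (RCL M1): stack=[0] mem=[0,0,0,0]
After op 2 (STO M1): stack=[empty] mem=[0,0,0,0]
After op 3 (push 6): stack=[6] mem=[0,0,0,0]
After op 4 (STO M3): stack=[empty] mem=[0,0,0,6]
After op 5 (RCL M3): stack=[6] mem=[0,0,0,6]
After op 6 (push 1): stack=[6,1] mem=[0,0,0,6]
After op 7 (STO M0): stack=[6] mem=[1,0,0,6]
After op 8 (dup): stack=[6,6] mem=[1,0,0,6]
After op 9 (*): stack=[36] mem=[1,0,0,6]
After op 10 (RCL M3): stack=[36,6] mem=[1,0,0,6]
After op 11 (+): stack=[42] mem=[1,0,0,6]
After op 12 (STO M2): stack=[empty] mem=[1,0,42,6]
After op 13 (RCL M1): stack=[0] mem=[1,0,42,6]
After op 14 (STO M2): stack=[empty] mem=[1,0,0,6]
After op 15 (push 17): stack=[17] mem=[1,0,0,6]
After op 16 (push 5): stack=[17,5] mem=[1,0,0,6]

Answer: 1 0 0 6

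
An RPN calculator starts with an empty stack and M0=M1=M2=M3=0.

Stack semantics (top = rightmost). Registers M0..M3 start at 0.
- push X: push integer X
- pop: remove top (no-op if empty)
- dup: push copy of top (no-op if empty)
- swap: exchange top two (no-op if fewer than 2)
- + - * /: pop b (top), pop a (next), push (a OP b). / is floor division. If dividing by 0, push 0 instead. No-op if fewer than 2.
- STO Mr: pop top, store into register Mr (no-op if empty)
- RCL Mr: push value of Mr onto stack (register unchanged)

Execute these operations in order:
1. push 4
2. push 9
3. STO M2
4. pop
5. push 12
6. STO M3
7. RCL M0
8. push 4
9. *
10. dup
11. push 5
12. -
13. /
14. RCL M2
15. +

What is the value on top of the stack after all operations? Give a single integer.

Answer: 9

Derivation:
After op 1 (push 4): stack=[4] mem=[0,0,0,0]
After op 2 (push 9): stack=[4,9] mem=[0,0,0,0]
After op 3 (STO M2): stack=[4] mem=[0,0,9,0]
After op 4 (pop): stack=[empty] mem=[0,0,9,0]
After op 5 (push 12): stack=[12] mem=[0,0,9,0]
After op 6 (STO M3): stack=[empty] mem=[0,0,9,12]
After op 7 (RCL M0): stack=[0] mem=[0,0,9,12]
After op 8 (push 4): stack=[0,4] mem=[0,0,9,12]
After op 9 (*): stack=[0] mem=[0,0,9,12]
After op 10 (dup): stack=[0,0] mem=[0,0,9,12]
After op 11 (push 5): stack=[0,0,5] mem=[0,0,9,12]
After op 12 (-): stack=[0,-5] mem=[0,0,9,12]
After op 13 (/): stack=[0] mem=[0,0,9,12]
After op 14 (RCL M2): stack=[0,9] mem=[0,0,9,12]
After op 15 (+): stack=[9] mem=[0,0,9,12]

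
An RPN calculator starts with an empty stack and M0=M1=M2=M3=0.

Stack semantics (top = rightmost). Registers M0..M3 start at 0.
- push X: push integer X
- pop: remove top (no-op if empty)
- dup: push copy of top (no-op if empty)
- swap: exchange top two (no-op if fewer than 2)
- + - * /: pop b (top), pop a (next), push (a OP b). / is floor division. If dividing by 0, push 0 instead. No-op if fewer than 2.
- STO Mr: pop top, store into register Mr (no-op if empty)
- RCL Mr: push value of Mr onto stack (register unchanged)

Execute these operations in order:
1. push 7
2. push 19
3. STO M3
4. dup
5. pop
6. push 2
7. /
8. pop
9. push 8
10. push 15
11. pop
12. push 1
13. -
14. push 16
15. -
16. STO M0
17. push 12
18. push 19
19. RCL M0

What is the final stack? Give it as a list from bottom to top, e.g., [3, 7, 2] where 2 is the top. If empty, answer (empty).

After op 1 (push 7): stack=[7] mem=[0,0,0,0]
After op 2 (push 19): stack=[7,19] mem=[0,0,0,0]
After op 3 (STO M3): stack=[7] mem=[0,0,0,19]
After op 4 (dup): stack=[7,7] mem=[0,0,0,19]
After op 5 (pop): stack=[7] mem=[0,0,0,19]
After op 6 (push 2): stack=[7,2] mem=[0,0,0,19]
After op 7 (/): stack=[3] mem=[0,0,0,19]
After op 8 (pop): stack=[empty] mem=[0,0,0,19]
After op 9 (push 8): stack=[8] mem=[0,0,0,19]
After op 10 (push 15): stack=[8,15] mem=[0,0,0,19]
After op 11 (pop): stack=[8] mem=[0,0,0,19]
After op 12 (push 1): stack=[8,1] mem=[0,0,0,19]
After op 13 (-): stack=[7] mem=[0,0,0,19]
After op 14 (push 16): stack=[7,16] mem=[0,0,0,19]
After op 15 (-): stack=[-9] mem=[0,0,0,19]
After op 16 (STO M0): stack=[empty] mem=[-9,0,0,19]
After op 17 (push 12): stack=[12] mem=[-9,0,0,19]
After op 18 (push 19): stack=[12,19] mem=[-9,0,0,19]
After op 19 (RCL M0): stack=[12,19,-9] mem=[-9,0,0,19]

Answer: [12, 19, -9]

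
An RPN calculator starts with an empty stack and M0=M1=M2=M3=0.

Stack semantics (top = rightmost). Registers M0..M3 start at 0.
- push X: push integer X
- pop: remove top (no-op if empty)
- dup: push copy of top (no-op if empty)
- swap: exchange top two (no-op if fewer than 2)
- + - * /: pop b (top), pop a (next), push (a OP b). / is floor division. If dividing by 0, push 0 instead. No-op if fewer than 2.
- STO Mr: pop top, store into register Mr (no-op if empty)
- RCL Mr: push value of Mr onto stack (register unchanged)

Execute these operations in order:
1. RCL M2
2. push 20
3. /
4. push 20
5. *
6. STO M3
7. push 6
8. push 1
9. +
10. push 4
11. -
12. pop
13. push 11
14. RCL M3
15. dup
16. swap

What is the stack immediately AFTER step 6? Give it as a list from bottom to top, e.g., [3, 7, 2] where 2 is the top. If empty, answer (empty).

After op 1 (RCL M2): stack=[0] mem=[0,0,0,0]
After op 2 (push 20): stack=[0,20] mem=[0,0,0,0]
After op 3 (/): stack=[0] mem=[0,0,0,0]
After op 4 (push 20): stack=[0,20] mem=[0,0,0,0]
After op 5 (*): stack=[0] mem=[0,0,0,0]
After op 6 (STO M3): stack=[empty] mem=[0,0,0,0]

(empty)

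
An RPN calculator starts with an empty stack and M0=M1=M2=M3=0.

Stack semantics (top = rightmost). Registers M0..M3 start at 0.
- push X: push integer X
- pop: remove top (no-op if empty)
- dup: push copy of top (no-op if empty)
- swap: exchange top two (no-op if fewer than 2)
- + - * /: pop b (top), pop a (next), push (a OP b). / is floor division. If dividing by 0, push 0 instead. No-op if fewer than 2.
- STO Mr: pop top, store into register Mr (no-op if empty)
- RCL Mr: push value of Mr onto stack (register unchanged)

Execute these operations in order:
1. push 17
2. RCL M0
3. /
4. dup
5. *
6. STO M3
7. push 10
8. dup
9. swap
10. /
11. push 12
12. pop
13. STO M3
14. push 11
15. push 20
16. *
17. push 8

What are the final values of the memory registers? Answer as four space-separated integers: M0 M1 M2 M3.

Answer: 0 0 0 1

Derivation:
After op 1 (push 17): stack=[17] mem=[0,0,0,0]
After op 2 (RCL M0): stack=[17,0] mem=[0,0,0,0]
After op 3 (/): stack=[0] mem=[0,0,0,0]
After op 4 (dup): stack=[0,0] mem=[0,0,0,0]
After op 5 (*): stack=[0] mem=[0,0,0,0]
After op 6 (STO M3): stack=[empty] mem=[0,0,0,0]
After op 7 (push 10): stack=[10] mem=[0,0,0,0]
After op 8 (dup): stack=[10,10] mem=[0,0,0,0]
After op 9 (swap): stack=[10,10] mem=[0,0,0,0]
After op 10 (/): stack=[1] mem=[0,0,0,0]
After op 11 (push 12): stack=[1,12] mem=[0,0,0,0]
After op 12 (pop): stack=[1] mem=[0,0,0,0]
After op 13 (STO M3): stack=[empty] mem=[0,0,0,1]
After op 14 (push 11): stack=[11] mem=[0,0,0,1]
After op 15 (push 20): stack=[11,20] mem=[0,0,0,1]
After op 16 (*): stack=[220] mem=[0,0,0,1]
After op 17 (push 8): stack=[220,8] mem=[0,0,0,1]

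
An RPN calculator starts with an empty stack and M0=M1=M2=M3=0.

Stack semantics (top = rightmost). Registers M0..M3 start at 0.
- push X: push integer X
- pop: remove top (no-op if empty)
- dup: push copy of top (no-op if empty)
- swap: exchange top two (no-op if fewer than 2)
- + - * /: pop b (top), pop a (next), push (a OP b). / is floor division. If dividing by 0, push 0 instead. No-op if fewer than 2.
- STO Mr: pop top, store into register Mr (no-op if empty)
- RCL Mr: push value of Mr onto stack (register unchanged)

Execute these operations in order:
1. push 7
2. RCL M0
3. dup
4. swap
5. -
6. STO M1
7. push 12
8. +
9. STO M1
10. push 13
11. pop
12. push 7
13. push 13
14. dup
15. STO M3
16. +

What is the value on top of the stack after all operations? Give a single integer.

After op 1 (push 7): stack=[7] mem=[0,0,0,0]
After op 2 (RCL M0): stack=[7,0] mem=[0,0,0,0]
After op 3 (dup): stack=[7,0,0] mem=[0,0,0,0]
After op 4 (swap): stack=[7,0,0] mem=[0,0,0,0]
After op 5 (-): stack=[7,0] mem=[0,0,0,0]
After op 6 (STO M1): stack=[7] mem=[0,0,0,0]
After op 7 (push 12): stack=[7,12] mem=[0,0,0,0]
After op 8 (+): stack=[19] mem=[0,0,0,0]
After op 9 (STO M1): stack=[empty] mem=[0,19,0,0]
After op 10 (push 13): stack=[13] mem=[0,19,0,0]
After op 11 (pop): stack=[empty] mem=[0,19,0,0]
After op 12 (push 7): stack=[7] mem=[0,19,0,0]
After op 13 (push 13): stack=[7,13] mem=[0,19,0,0]
After op 14 (dup): stack=[7,13,13] mem=[0,19,0,0]
After op 15 (STO M3): stack=[7,13] mem=[0,19,0,13]
After op 16 (+): stack=[20] mem=[0,19,0,13]

Answer: 20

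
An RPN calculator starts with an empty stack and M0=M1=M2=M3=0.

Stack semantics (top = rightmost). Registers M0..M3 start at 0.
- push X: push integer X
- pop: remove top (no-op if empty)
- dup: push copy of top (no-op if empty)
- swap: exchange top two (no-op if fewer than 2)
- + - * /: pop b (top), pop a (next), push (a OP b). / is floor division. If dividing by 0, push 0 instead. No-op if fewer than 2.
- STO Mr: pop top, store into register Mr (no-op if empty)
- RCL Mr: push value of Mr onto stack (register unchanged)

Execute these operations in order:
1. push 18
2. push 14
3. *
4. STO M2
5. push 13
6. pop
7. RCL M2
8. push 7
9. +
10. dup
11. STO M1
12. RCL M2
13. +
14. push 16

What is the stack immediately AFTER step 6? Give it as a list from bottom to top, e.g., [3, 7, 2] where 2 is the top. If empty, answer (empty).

After op 1 (push 18): stack=[18] mem=[0,0,0,0]
After op 2 (push 14): stack=[18,14] mem=[0,0,0,0]
After op 3 (*): stack=[252] mem=[0,0,0,0]
After op 4 (STO M2): stack=[empty] mem=[0,0,252,0]
After op 5 (push 13): stack=[13] mem=[0,0,252,0]
After op 6 (pop): stack=[empty] mem=[0,0,252,0]

(empty)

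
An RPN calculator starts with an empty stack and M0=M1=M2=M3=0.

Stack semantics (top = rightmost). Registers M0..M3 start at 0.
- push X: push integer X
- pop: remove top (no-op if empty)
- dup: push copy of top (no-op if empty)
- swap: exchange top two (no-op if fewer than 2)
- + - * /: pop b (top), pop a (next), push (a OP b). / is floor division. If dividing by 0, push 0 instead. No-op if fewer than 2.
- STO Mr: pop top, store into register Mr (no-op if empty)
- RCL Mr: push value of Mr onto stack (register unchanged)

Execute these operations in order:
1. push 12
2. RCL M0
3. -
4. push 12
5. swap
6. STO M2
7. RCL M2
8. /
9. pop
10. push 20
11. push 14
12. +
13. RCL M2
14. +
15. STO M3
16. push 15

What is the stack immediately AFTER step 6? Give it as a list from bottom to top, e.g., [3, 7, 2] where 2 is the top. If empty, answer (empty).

After op 1 (push 12): stack=[12] mem=[0,0,0,0]
After op 2 (RCL M0): stack=[12,0] mem=[0,0,0,0]
After op 3 (-): stack=[12] mem=[0,0,0,0]
After op 4 (push 12): stack=[12,12] mem=[0,0,0,0]
After op 5 (swap): stack=[12,12] mem=[0,0,0,0]
After op 6 (STO M2): stack=[12] mem=[0,0,12,0]

[12]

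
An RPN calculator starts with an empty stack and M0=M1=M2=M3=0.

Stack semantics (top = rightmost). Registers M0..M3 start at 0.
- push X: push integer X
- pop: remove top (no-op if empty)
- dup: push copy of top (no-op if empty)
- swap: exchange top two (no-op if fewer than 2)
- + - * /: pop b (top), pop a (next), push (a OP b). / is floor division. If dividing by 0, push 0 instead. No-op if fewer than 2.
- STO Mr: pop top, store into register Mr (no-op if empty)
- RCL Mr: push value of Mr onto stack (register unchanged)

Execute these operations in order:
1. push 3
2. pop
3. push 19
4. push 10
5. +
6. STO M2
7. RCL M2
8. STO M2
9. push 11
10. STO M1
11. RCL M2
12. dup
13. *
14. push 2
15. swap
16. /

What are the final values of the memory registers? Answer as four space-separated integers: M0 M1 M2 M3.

Answer: 0 11 29 0

Derivation:
After op 1 (push 3): stack=[3] mem=[0,0,0,0]
After op 2 (pop): stack=[empty] mem=[0,0,0,0]
After op 3 (push 19): stack=[19] mem=[0,0,0,0]
After op 4 (push 10): stack=[19,10] mem=[0,0,0,0]
After op 5 (+): stack=[29] mem=[0,0,0,0]
After op 6 (STO M2): stack=[empty] mem=[0,0,29,0]
After op 7 (RCL M2): stack=[29] mem=[0,0,29,0]
After op 8 (STO M2): stack=[empty] mem=[0,0,29,0]
After op 9 (push 11): stack=[11] mem=[0,0,29,0]
After op 10 (STO M1): stack=[empty] mem=[0,11,29,0]
After op 11 (RCL M2): stack=[29] mem=[0,11,29,0]
After op 12 (dup): stack=[29,29] mem=[0,11,29,0]
After op 13 (*): stack=[841] mem=[0,11,29,0]
After op 14 (push 2): stack=[841,2] mem=[0,11,29,0]
After op 15 (swap): stack=[2,841] mem=[0,11,29,0]
After op 16 (/): stack=[0] mem=[0,11,29,0]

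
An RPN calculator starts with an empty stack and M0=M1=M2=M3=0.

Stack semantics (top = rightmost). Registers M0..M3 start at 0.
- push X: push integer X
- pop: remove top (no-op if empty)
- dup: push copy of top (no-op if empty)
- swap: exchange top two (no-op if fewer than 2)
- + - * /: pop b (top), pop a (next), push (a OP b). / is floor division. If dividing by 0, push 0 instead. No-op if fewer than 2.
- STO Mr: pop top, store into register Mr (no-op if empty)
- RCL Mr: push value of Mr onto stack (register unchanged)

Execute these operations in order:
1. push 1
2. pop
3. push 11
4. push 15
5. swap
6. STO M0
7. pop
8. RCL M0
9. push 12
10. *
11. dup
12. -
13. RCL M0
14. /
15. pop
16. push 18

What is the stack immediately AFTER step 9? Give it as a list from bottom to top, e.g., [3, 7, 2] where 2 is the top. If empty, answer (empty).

After op 1 (push 1): stack=[1] mem=[0,0,0,0]
After op 2 (pop): stack=[empty] mem=[0,0,0,0]
After op 3 (push 11): stack=[11] mem=[0,0,0,0]
After op 4 (push 15): stack=[11,15] mem=[0,0,0,0]
After op 5 (swap): stack=[15,11] mem=[0,0,0,0]
After op 6 (STO M0): stack=[15] mem=[11,0,0,0]
After op 7 (pop): stack=[empty] mem=[11,0,0,0]
After op 8 (RCL M0): stack=[11] mem=[11,0,0,0]
After op 9 (push 12): stack=[11,12] mem=[11,0,0,0]

[11, 12]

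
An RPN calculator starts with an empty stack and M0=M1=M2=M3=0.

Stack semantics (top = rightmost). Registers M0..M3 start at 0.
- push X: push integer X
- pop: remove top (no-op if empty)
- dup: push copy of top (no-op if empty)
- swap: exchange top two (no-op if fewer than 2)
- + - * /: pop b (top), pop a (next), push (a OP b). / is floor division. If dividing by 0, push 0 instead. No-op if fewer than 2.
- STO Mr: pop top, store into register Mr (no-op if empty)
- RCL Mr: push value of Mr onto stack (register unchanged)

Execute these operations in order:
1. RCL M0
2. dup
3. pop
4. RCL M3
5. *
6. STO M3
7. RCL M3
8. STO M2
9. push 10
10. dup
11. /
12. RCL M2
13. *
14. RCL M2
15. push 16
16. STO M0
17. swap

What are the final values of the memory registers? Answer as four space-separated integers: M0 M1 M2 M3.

After op 1 (RCL M0): stack=[0] mem=[0,0,0,0]
After op 2 (dup): stack=[0,0] mem=[0,0,0,0]
After op 3 (pop): stack=[0] mem=[0,0,0,0]
After op 4 (RCL M3): stack=[0,0] mem=[0,0,0,0]
After op 5 (*): stack=[0] mem=[0,0,0,0]
After op 6 (STO M3): stack=[empty] mem=[0,0,0,0]
After op 7 (RCL M3): stack=[0] mem=[0,0,0,0]
After op 8 (STO M2): stack=[empty] mem=[0,0,0,0]
After op 9 (push 10): stack=[10] mem=[0,0,0,0]
After op 10 (dup): stack=[10,10] mem=[0,0,0,0]
After op 11 (/): stack=[1] mem=[0,0,0,0]
After op 12 (RCL M2): stack=[1,0] mem=[0,0,0,0]
After op 13 (*): stack=[0] mem=[0,0,0,0]
After op 14 (RCL M2): stack=[0,0] mem=[0,0,0,0]
After op 15 (push 16): stack=[0,0,16] mem=[0,0,0,0]
After op 16 (STO M0): stack=[0,0] mem=[16,0,0,0]
After op 17 (swap): stack=[0,0] mem=[16,0,0,0]

Answer: 16 0 0 0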